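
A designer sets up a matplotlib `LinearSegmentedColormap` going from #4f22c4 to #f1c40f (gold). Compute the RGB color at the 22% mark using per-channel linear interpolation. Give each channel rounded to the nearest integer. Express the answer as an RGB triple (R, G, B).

(115, 70, 156)

#4f22c4 → (79, 34, 196); #f1c40f → (241, 196, 15).
22% corresponds to t = 0.22.
R = 79 + 0.22 × (241 − 79) = 79 + 0.22 × 162 = 114.64 → 115
G = 34 + 0.22 × (196 − 34) = 34 + 0.22 × 162 = 69.64 → 70
B = 196 + 0.22 × (15 − 196) = 196 + 0.22 × -181 = 156.18 → 156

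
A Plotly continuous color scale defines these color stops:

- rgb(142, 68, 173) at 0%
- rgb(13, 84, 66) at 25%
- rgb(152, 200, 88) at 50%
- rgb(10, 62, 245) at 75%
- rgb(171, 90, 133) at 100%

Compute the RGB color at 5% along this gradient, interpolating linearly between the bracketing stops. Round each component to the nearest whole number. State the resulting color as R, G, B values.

(116, 71, 152)

5% lies between the 0% and 25% stops, so the local fraction is t = (5 − 0)/(25 − 0) = 5/25 ≈ 0.2.
R = 142 + 0.2 × (13 − 142) = 116.2 → 116
G = 68 + 0.2 × (84 − 68) = 71.2 → 71
B = 173 + 0.2 × (66 − 173) = 151.6 → 152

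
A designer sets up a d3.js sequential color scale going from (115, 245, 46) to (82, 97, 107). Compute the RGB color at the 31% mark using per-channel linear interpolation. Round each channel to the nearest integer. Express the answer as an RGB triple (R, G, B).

(105, 199, 65)

31% corresponds to t = 0.31.
R = 115 + 0.31 × (82 − 115) = 115 + 0.31 × -33 = 104.77 → 105
G = 245 + 0.31 × (97 − 245) = 245 + 0.31 × -148 = 199.12 → 199
B = 46 + 0.31 × (107 − 46) = 46 + 0.31 × 61 = 64.91 → 65
So the blended color is (105, 199, 65), about #69c741.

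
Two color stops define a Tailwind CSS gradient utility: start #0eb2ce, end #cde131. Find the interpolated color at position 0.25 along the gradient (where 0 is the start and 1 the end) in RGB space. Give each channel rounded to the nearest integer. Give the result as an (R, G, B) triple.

(62, 190, 167)

#0eb2ce → (14, 178, 206); #cde131 → (205, 225, 49).
R = 14 + 0.25 × (205 − 14) = 14 + 0.25 × 191 = 61.75 → 62
G = 178 + 0.25 × (225 − 178) = 178 + 0.25 × 47 = 189.75 → 190
B = 206 + 0.25 × (49 − 206) = 206 + 0.25 × -157 = 166.75 → 167
So the blended color is (62, 190, 167), about #3ebea7.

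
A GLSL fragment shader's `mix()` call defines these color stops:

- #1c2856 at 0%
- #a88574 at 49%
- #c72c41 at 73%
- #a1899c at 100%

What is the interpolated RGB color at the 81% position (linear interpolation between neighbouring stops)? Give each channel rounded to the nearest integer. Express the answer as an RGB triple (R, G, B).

(188, 72, 92)

81% lies between the 73% and 100% stops, so the local fraction is t = (81 − 73)/(100 − 73) = 8/27 ≈ 0.2963.
#c72c41 → (199, 44, 65); #a1899c → (161, 137, 156).
R = 199 + 0.2963 × (161 − 199) = 187.741 → 188
G = 44 + 0.2963 × (137 − 44) = 71.556 → 72
B = 65 + 0.2963 × (156 − 65) = 91.963 → 92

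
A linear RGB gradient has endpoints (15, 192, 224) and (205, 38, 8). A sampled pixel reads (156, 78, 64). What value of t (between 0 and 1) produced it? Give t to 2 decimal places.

0.74

Invert the lerp on the B channel (largest span, 216): t = (64 − 224) / (8 − 224) = -160/-216 = 0.74074.
Check on R: (156 − 15)/(205 − 15) = 0.7421 ✓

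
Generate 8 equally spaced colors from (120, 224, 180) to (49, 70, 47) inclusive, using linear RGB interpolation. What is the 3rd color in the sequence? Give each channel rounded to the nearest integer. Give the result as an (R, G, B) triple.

(100, 180, 142)

With 8 swatches and endpoints inclusive, swatch 3 sits at t = (3 − 1)/(8 − 1) = 2/7 ≈ 0.2857.
R = 120 + 0.2857 × (49 − 120) = 99.715 → 100
G = 224 + 0.2857 × (70 − 224) = 180.002 → 180
B = 180 + 0.2857 × (47 − 180) = 142.002 → 142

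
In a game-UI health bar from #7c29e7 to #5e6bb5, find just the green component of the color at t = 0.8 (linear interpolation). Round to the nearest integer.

94

G₁ = 41 (from #7c29e7), G₂ = 107 (from #5e6bb5).
G = 41 + 0.8 × (107 − 41) = 93.8 → 94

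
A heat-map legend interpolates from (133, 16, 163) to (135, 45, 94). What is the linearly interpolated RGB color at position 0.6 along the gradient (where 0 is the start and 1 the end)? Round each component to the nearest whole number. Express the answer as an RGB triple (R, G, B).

(134, 33, 122)

R = 133 + 0.6 × (135 − 133) = 133 + 0.6 × 2 = 134.2 → 134
G = 16 + 0.6 × (45 − 16) = 16 + 0.6 × 29 = 33.4 → 33
B = 163 + 0.6 × (94 − 163) = 163 + 0.6 × -69 = 121.6 → 122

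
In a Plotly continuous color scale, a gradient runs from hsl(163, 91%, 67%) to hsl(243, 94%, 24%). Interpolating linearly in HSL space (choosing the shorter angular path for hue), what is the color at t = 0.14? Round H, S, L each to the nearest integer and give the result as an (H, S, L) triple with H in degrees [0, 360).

Hue arc: Δh = 243 − 163 = 80° (|Δh| ≤ 180, already the shorter path).
H = 163 + 0.14 × (80) = 174.2 → 174°
S = 91 + 0.14 × (94 − 91) = 91.42 → 91%
L = 67 + 0.14 × (24 − 67) = 60.98 → 61%

(174, 91, 61)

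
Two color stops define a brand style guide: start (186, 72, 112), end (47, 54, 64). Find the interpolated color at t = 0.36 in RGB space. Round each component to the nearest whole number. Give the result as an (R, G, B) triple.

(136, 66, 95)

R = 186 + 0.36 × (47 − 186) = 186 + 0.36 × -139 = 135.96 → 136
G = 72 + 0.36 × (54 − 72) = 72 + 0.36 × -18 = 65.52 → 66
B = 112 + 0.36 × (64 − 112) = 112 + 0.36 × -48 = 94.72 → 95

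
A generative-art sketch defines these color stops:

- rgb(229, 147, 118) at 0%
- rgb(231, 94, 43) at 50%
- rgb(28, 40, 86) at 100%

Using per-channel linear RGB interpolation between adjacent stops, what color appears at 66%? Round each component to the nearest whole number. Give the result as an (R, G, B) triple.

66% lies between the 50% and 100% stops, so the local fraction is t = (66 − 50)/(100 − 50) = 16/50 ≈ 0.32.
R = 231 + 0.32 × (28 − 231) = 166.04 → 166
G = 94 + 0.32 × (40 − 94) = 76.72 → 77
B = 43 + 0.32 × (86 − 43) = 56.76 → 57

(166, 77, 57)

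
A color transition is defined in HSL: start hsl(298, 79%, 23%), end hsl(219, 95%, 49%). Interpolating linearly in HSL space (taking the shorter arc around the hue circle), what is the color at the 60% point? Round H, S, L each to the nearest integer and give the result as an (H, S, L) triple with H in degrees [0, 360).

(251, 89, 39)

Hue arc: Δh = 219 − 298 = -79° (|Δh| ≤ 180, already the shorter path).
H = 298 + 0.6 × (-79) = 250.6 → 251°
S = 79 + 0.6 × (95 − 79) = 88.6 → 89%
L = 23 + 0.6 × (49 − 23) = 38.6 → 39%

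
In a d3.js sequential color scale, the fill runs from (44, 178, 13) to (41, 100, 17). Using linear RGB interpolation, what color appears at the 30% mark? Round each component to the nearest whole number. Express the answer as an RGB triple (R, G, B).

(43, 155, 14)

30% corresponds to t = 0.3.
R = 44 + 0.3 × (41 − 44) = 44 + 0.3 × -3 = 43.1 → 43
G = 178 + 0.3 × (100 − 178) = 178 + 0.3 × -78 = 154.6 → 155
B = 13 + 0.3 × (17 − 13) = 13 + 0.3 × 4 = 14.2 → 14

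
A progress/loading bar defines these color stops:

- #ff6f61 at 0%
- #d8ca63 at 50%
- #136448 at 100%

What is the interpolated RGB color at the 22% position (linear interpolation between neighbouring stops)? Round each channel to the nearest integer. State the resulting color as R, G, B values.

(238, 151, 98)

22% lies between the 0% and 50% stops, so the local fraction is t = (22 − 0)/(50 − 0) = 22/50 ≈ 0.44.
#ff6f61 → (255, 111, 97); #d8ca63 → (216, 202, 99).
R = 255 + 0.44 × (216 − 255) = 237.84 → 238
G = 111 + 0.44 × (202 − 111) = 151.04 → 151
B = 97 + 0.44 × (99 − 97) = 97.88 → 98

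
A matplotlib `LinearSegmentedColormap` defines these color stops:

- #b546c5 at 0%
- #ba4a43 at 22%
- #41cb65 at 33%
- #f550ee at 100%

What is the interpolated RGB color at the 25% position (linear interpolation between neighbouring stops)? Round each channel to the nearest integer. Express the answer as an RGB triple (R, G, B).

25% lies between the 22% and 33% stops, so the local fraction is t = (25 − 22)/(33 − 22) = 3/11 ≈ 0.2727.
#ba4a43 → (186, 74, 67); #41cb65 → (65, 203, 101).
R = 186 + 0.2727 × (65 − 186) = 153.003 → 153
G = 74 + 0.2727 × (203 − 74) = 109.178 → 109
B = 67 + 0.2727 × (101 − 67) = 76.272 → 76

(153, 109, 76)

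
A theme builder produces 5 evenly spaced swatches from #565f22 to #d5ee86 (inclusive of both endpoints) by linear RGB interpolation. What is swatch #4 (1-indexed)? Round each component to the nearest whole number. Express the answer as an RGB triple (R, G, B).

With 5 swatches and endpoints inclusive, swatch 4 sits at t = (4 − 1)/(5 − 1) = 3/4 ≈ 0.75.
#565f22 → (86, 95, 34); #d5ee86 → (213, 238, 134).
R = 86 + 0.75 × (213 − 86) = 181.25 → 181
G = 95 + 0.75 × (238 − 95) = 202.25 → 202
B = 34 + 0.75 × (134 − 34) = 109 → 109

(181, 202, 109)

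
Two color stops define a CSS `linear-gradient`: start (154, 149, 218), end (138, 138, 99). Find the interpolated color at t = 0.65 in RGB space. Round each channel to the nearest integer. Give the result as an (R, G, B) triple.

R = 154 + 0.65 × (138 − 154) = 154 + 0.65 × -16 = 143.6 → 144
G = 149 + 0.65 × (138 − 149) = 149 + 0.65 × -11 = 141.85 → 142
B = 218 + 0.65 × (99 − 218) = 218 + 0.65 × -119 = 140.65 → 141

(144, 142, 141)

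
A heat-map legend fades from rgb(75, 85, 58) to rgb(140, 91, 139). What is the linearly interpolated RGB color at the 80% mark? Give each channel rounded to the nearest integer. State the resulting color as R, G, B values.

80% corresponds to t = 0.8.
R = 75 + 0.8 × (140 − 75) = 75 + 0.8 × 65 = 127 → 127
G = 85 + 0.8 × (91 − 85) = 85 + 0.8 × 6 = 89.8 → 90
B = 58 + 0.8 × (139 − 58) = 58 + 0.8 × 81 = 122.8 → 123

(127, 90, 123)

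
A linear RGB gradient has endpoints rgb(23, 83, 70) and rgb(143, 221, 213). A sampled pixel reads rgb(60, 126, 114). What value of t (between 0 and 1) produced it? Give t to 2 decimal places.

Invert the lerp on the B channel (largest span, 143): t = (114 − 70) / (213 − 70) = 44/143 = 0.30769.
Check on R: (60 − 23)/(143 − 23) = 0.3083 ✓

0.31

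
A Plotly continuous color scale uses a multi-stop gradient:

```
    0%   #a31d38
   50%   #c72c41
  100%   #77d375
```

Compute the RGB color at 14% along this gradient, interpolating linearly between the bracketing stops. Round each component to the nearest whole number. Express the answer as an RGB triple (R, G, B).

(173, 33, 59)

14% lies between the 0% and 50% stops, so the local fraction is t = (14 − 0)/(50 − 0) = 14/50 ≈ 0.28.
#a31d38 → (163, 29, 56); #c72c41 → (199, 44, 65).
R = 163 + 0.28 × (199 − 163) = 173.08 → 173
G = 29 + 0.28 × (44 − 29) = 33.2 → 33
B = 56 + 0.28 × (65 − 56) = 58.52 → 59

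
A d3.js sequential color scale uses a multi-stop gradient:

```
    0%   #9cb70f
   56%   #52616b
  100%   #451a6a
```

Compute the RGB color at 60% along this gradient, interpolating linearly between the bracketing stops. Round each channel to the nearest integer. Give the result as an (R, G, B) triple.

(81, 91, 107)

60% lies between the 56% and 100% stops, so the local fraction is t = (60 − 56)/(100 − 56) = 4/44 ≈ 0.0909.
#52616b → (82, 97, 107); #451a6a → (69, 26, 106).
R = 82 + 0.0909 × (69 − 82) = 80.818 → 81
G = 97 + 0.0909 × (26 − 97) = 90.546 → 91
B = 107 + 0.0909 × (106 − 107) = 106.909 → 107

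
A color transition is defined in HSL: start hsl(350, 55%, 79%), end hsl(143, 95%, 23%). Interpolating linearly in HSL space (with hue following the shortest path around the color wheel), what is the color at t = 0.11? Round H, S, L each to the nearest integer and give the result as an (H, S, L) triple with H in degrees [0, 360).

(7, 59, 73)

Hue: 143 − 350 = -207°, but |-207| > 180 so the shorter arc goes the other way: Δh = -207 + 360 = 153°.
H = 350 + 0.11 × (153) = 366.83 → 367 → 367 mod 360 = 7°
S = 55 + 0.11 × (95 − 55) = 59.4 → 59%
L = 79 + 0.11 × (23 − 79) = 72.84 → 73%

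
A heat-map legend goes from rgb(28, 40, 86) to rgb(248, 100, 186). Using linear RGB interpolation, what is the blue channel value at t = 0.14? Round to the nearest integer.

100

B = 86 + 0.14 × (186 − 86) = 100 → 100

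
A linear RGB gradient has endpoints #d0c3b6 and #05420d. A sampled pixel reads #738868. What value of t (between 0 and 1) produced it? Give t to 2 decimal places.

Invert the lerp on the R channel (largest span, 203): t = (115 − 208) / (5 − 208) = -93/-203 = 0.45813.
Check on G: (136 − 195)/(66 − 195) = 0.4574 ✓

0.46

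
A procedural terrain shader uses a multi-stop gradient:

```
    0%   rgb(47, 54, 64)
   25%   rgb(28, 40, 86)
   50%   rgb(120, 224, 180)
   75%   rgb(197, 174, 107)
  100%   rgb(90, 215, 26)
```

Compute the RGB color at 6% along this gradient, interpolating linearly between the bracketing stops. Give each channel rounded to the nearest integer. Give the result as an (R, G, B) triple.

6% lies between the 0% and 25% stops, so the local fraction is t = (6 − 0)/(25 − 0) = 6/25 ≈ 0.24.
R = 47 + 0.24 × (28 − 47) = 42.44 → 42
G = 54 + 0.24 × (40 − 54) = 50.64 → 51
B = 64 + 0.24 × (86 − 64) = 69.28 → 69

(42, 51, 69)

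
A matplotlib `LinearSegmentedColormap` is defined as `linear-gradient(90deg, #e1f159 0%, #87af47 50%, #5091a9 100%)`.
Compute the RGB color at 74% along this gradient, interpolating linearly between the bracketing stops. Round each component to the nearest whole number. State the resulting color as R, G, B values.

(109, 161, 118)

74% lies between the 50% and 100% stops, so the local fraction is t = (74 − 50)/(100 − 50) = 24/50 ≈ 0.48.
#87af47 → (135, 175, 71); #5091a9 → (80, 145, 169).
R = 135 + 0.48 × (80 − 135) = 108.6 → 109
G = 175 + 0.48 × (145 − 175) = 160.6 → 161
B = 71 + 0.48 × (169 − 71) = 118.04 → 118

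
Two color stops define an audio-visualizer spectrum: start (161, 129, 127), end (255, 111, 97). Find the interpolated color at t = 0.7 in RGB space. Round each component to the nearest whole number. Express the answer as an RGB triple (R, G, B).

(227, 116, 106)

R = 161 + 0.7 × (255 − 161) = 161 + 0.7 × 94 = 226.8 → 227
G = 129 + 0.7 × (111 − 129) = 129 + 0.7 × -18 = 116.4 → 116
B = 127 + 0.7 × (97 − 127) = 127 + 0.7 × -30 = 106 → 106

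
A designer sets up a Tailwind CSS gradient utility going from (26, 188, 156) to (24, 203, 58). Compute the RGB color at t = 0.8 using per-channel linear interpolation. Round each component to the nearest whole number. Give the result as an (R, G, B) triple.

R = 26 + 0.8 × (24 − 26) = 26 + 0.8 × -2 = 24.4 → 24
G = 188 + 0.8 × (203 − 188) = 188 + 0.8 × 15 = 200 → 200
B = 156 + 0.8 × (58 − 156) = 156 + 0.8 × -98 = 77.6 → 78
So the blended color is (24, 200, 78), about #18c84e.

(24, 200, 78)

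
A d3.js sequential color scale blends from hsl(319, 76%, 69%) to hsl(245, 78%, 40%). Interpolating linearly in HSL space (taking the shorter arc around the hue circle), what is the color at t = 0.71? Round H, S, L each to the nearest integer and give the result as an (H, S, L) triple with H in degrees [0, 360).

Hue arc: Δh = 245 − 319 = -74° (|Δh| ≤ 180, already the shorter path).
H = 319 + 0.71 × (-74) = 266.46 → 266°
S = 76 + 0.71 × (78 − 76) = 77.42 → 77%
L = 69 + 0.71 × (40 − 69) = 48.41 → 48%

(266, 77, 48)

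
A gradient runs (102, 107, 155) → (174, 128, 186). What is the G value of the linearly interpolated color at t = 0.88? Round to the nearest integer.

G = 107 + 0.88 × (128 − 107) = 125.48 → 125

125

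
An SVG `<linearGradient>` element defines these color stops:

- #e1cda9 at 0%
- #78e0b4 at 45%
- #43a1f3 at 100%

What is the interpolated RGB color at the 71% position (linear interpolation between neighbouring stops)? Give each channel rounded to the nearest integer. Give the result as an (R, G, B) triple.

(95, 194, 210)

71% lies between the 45% and 100% stops, so the local fraction is t = (71 − 45)/(100 − 45) = 26/55 ≈ 0.4727.
#78e0b4 → (120, 224, 180); #43a1f3 → (67, 161, 243).
R = 120 + 0.4727 × (67 − 120) = 94.947 → 95
G = 224 + 0.4727 × (161 − 224) = 194.22 → 194
B = 180 + 0.4727 × (243 − 180) = 209.78 → 210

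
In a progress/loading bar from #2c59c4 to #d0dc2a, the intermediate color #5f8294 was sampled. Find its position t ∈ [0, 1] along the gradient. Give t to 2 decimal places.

0.31

Invert the lerp on the R channel (largest span, 164): t = (95 − 44) / (208 − 44) = 51/164 = 0.31098.
Check on G: (130 − 89)/(220 − 89) = 0.313 ✓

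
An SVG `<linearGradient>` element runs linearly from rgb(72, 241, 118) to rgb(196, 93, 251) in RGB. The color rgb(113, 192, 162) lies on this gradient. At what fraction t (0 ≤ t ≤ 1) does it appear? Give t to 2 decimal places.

Invert the lerp on the G channel (largest span, 148): t = (192 − 241) / (93 − 241) = -49/-148 = 0.33108.
Check on R: (113 − 72)/(196 − 72) = 0.3306 ✓

0.33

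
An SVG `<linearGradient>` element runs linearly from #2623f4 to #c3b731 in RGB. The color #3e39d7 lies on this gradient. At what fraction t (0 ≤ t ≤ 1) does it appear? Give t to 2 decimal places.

0.15

Invert the lerp on the B channel (largest span, 195): t = (215 − 244) / (49 − 244) = -29/-195 = 0.14872.
Check on R: (62 − 38)/(195 − 38) = 0.1529 ✓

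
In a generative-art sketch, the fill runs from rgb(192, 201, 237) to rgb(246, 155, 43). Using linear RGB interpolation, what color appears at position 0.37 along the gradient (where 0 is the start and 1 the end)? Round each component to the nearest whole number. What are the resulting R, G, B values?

R = 192 + 0.37 × (246 − 192) = 192 + 0.37 × 54 = 211.98 → 212
G = 201 + 0.37 × (155 − 201) = 201 + 0.37 × -46 = 183.98 → 184
B = 237 + 0.37 × (43 − 237) = 237 + 0.37 × -194 = 165.22 → 165
So the blended color is (212, 184, 165), about #d4b8a5.

(212, 184, 165)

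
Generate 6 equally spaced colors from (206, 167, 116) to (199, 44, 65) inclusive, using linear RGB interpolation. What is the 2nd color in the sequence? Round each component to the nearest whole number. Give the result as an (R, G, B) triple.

(205, 142, 106)

With 6 swatches and endpoints inclusive, swatch 2 sits at t = (2 − 1)/(6 − 1) = 1/5 ≈ 0.2.
R = 206 + 0.2 × (199 − 206) = 204.6 → 205
G = 167 + 0.2 × (44 − 167) = 142.4 → 142
B = 116 + 0.2 × (65 − 116) = 105.8 → 106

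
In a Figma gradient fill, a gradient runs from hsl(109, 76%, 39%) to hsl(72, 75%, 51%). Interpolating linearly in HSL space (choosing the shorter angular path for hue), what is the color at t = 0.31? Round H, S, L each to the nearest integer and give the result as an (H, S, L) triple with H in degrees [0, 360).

Hue arc: Δh = 72 − 109 = -37° (|Δh| ≤ 180, already the shorter path).
H = 109 + 0.31 × (-37) = 97.53 → 98°
S = 76 + 0.31 × (75 − 76) = 75.69 → 76%
L = 39 + 0.31 × (51 − 39) = 42.72 → 43%

(98, 76, 43)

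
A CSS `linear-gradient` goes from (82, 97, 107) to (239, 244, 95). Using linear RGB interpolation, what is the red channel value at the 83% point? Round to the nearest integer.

212

R = 82 + 0.83 × (239 − 82) = 212.31 → 212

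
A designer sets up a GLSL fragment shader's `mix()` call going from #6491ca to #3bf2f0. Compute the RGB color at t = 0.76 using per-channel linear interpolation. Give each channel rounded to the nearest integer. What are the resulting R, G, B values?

(69, 219, 231)

#6491ca → (100, 145, 202); #3bf2f0 → (59, 242, 240).
R = 100 + 0.76 × (59 − 100) = 100 + 0.76 × -41 = 68.84 → 69
G = 145 + 0.76 × (242 − 145) = 145 + 0.76 × 97 = 218.72 → 219
B = 202 + 0.76 × (240 − 202) = 202 + 0.76 × 38 = 230.88 → 231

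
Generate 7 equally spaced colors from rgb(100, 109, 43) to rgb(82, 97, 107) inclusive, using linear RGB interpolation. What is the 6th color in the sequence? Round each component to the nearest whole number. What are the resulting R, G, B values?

(85, 99, 96)

With 7 swatches and endpoints inclusive, swatch 6 sits at t = (6 − 1)/(7 − 1) = 5/6 ≈ 0.8333.
R = 100 + 0.8333 × (82 − 100) = 85.001 → 85
G = 109 + 0.8333 × (97 − 109) = 99 → 99
B = 43 + 0.8333 × (107 − 43) = 96.331 → 96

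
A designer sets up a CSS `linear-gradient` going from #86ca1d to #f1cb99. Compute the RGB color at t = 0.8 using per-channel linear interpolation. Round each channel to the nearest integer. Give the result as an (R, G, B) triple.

#86ca1d → (134, 202, 29); #f1cb99 → (241, 203, 153).
R = 134 + 0.8 × (241 − 134) = 134 + 0.8 × 107 = 219.6 → 220
G = 202 + 0.8 × (203 − 202) = 202 + 0.8 × 1 = 202.8 → 203
B = 29 + 0.8 × (153 − 29) = 29 + 0.8 × 124 = 128.2 → 128
So the blended color is (220, 203, 128), about #dccb80.

(220, 203, 128)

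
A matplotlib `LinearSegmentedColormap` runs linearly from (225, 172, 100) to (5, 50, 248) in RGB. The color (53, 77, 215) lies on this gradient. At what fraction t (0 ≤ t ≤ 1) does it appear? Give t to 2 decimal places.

Invert the lerp on the R channel (largest span, 220): t = (53 − 225) / (5 − 225) = -172/-220 = 0.78182.
Check on G: (77 − 172)/(50 − 172) = 0.7787 ✓

0.78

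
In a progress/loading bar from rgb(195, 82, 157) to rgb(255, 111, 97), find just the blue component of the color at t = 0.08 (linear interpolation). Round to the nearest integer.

152

B = 157 + 0.08 × (97 − 157) = 152.2 → 152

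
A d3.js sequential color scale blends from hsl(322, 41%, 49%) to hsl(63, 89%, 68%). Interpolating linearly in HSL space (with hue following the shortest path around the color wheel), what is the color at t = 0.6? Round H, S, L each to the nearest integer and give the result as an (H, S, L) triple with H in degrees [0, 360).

Hue: 63 − 322 = -259°, but |-259| > 180 so the shorter arc goes the other way: Δh = -259 + 360 = 101°.
H = 322 + 0.6 × (101) = 382.6 → 383 → 383 mod 360 = 23°
S = 41 + 0.6 × (89 − 41) = 69.8 → 70%
L = 49 + 0.6 × (68 − 49) = 60.4 → 60%

(23, 70, 60)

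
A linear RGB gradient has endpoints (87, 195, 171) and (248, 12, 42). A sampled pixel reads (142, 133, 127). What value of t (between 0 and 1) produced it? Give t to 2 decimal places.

Invert the lerp on the G channel (largest span, 183): t = (133 − 195) / (12 − 195) = -62/-183 = 0.3388.
Check on R: (142 − 87)/(248 − 87) = 0.3416 ✓

0.34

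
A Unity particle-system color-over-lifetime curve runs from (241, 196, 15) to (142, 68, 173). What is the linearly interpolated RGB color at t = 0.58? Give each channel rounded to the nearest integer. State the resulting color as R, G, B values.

(184, 122, 107)

R = 241 + 0.58 × (142 − 241) = 241 + 0.58 × -99 = 183.58 → 184
G = 196 + 0.58 × (68 − 196) = 196 + 0.58 × -128 = 121.76 → 122
B = 15 + 0.58 × (173 − 15) = 15 + 0.58 × 158 = 106.64 → 107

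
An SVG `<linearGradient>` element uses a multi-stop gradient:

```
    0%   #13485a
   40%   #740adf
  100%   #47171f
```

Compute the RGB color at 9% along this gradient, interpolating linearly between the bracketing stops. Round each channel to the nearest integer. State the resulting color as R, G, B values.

9% lies between the 0% and 40% stops, so the local fraction is t = (9 − 0)/(40 − 0) = 9/40 ≈ 0.225.
#13485a → (19, 72, 90); #740adf → (116, 10, 223).
R = 19 + 0.225 × (116 − 19) = 40.825 → 41
G = 72 + 0.225 × (10 − 72) = 58.05 → 58
B = 90 + 0.225 × (223 − 90) = 119.925 → 120

(41, 58, 120)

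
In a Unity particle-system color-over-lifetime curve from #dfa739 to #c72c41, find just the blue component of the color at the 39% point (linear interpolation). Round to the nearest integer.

60

B₁ = 57 (from #dfa739), B₂ = 65 (from #c72c41).
B = 57 + 0.39 × (65 − 57) = 60.12 → 60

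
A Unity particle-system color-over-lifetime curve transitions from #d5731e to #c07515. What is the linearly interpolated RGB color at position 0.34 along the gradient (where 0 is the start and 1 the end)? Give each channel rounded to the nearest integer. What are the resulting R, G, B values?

(206, 116, 27)

#d5731e → (213, 115, 30); #c07515 → (192, 117, 21).
R = 213 + 0.34 × (192 − 213) = 213 + 0.34 × -21 = 205.86 → 206
G = 115 + 0.34 × (117 − 115) = 115 + 0.34 × 2 = 115.68 → 116
B = 30 + 0.34 × (21 − 30) = 30 + 0.34 × -9 = 26.94 → 27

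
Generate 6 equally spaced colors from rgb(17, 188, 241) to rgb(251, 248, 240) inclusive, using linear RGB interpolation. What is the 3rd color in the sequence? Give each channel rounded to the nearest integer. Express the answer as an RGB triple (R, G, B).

(111, 212, 241)

With 6 swatches and endpoints inclusive, swatch 3 sits at t = (3 − 1)/(6 − 1) = 2/5 ≈ 0.4.
R = 17 + 0.4 × (251 − 17) = 110.6 → 111
G = 188 + 0.4 × (248 − 188) = 212 → 212
B = 241 + 0.4 × (240 − 241) = 240.6 → 241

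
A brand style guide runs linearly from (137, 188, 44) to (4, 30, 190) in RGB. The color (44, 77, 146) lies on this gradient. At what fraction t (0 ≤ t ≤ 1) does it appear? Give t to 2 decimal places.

Invert the lerp on the G channel (largest span, 158): t = (77 − 188) / (30 − 188) = -111/-158 = 0.70253.
Check on R: (44 − 137)/(4 − 137) = 0.6992 ✓

0.70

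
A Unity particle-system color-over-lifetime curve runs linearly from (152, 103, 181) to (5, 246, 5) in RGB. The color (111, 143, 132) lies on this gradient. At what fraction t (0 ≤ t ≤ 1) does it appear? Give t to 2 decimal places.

Invert the lerp on the B channel (largest span, 176): t = (132 − 181) / (5 − 181) = -49/-176 = 0.27841.
Check on R: (111 − 152)/(5 − 152) = 0.2789 ✓

0.28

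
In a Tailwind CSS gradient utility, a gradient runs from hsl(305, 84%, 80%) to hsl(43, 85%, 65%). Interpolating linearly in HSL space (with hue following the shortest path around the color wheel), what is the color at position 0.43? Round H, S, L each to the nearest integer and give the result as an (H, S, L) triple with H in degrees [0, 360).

(347, 84, 74)

Hue: 43 − 305 = -262°, but |-262| > 180 so the shorter arc goes the other way: Δh = -262 + 360 = 98°.
H = 305 + 0.43 × (98) = 347.14 → 347°
S = 84 + 0.43 × (85 − 84) = 84.43 → 84%
L = 80 + 0.43 × (65 − 80) = 73.55 → 74%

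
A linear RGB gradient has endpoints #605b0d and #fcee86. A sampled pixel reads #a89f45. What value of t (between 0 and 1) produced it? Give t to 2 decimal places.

Invert the lerp on the R channel (largest span, 156): t = (168 − 96) / (252 − 96) = 72/156 = 0.46154.
Check on G: (159 − 91)/(238 − 91) = 0.4626 ✓

0.46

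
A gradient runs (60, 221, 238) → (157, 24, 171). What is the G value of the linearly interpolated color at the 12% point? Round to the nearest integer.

197

G = 221 + 0.12 × (24 − 221) = 197.36 → 197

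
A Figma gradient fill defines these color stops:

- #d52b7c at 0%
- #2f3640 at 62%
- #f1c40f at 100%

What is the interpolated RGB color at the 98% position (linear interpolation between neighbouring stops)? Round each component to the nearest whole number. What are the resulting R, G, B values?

(231, 189, 18)

98% lies between the 62% and 100% stops, so the local fraction is t = (98 − 62)/(100 − 62) = 36/38 ≈ 0.9474.
#2f3640 → (47, 54, 64); #f1c40f → (241, 196, 15).
R = 47 + 0.9474 × (241 − 47) = 230.796 → 231
G = 54 + 0.9474 × (196 − 54) = 188.531 → 189
B = 64 + 0.9474 × (15 − 64) = 17.577 → 18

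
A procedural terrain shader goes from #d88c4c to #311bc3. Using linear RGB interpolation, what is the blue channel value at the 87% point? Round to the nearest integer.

B₁ = 76 (from #d88c4c), B₂ = 195 (from #311bc3).
B = 76 + 0.87 × (195 − 76) = 179.53 → 180

180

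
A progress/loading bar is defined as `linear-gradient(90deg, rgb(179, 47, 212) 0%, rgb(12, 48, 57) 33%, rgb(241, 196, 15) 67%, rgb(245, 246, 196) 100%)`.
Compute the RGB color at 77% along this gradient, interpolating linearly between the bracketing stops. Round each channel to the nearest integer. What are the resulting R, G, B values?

77% lies between the 67% and 100% stops, so the local fraction is t = (77 − 67)/(100 − 67) = 10/33 ≈ 0.303.
R = 241 + 0.303 × (245 − 241) = 242.212 → 242
G = 196 + 0.303 × (246 − 196) = 211.15 → 211
B = 15 + 0.303 × (196 − 15) = 69.843 → 70

(242, 211, 70)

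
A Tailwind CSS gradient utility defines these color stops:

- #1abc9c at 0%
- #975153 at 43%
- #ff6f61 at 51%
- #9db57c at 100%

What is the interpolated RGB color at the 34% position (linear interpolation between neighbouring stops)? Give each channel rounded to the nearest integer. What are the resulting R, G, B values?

34% lies between the 0% and 43% stops, so the local fraction is t = (34 − 0)/(43 − 0) = 34/43 ≈ 0.7907.
#1abc9c → (26, 188, 156); #975153 → (151, 81, 83).
R = 26 + 0.7907 × (151 − 26) = 124.837 → 125
G = 188 + 0.7907 × (81 − 188) = 103.395 → 103
B = 156 + 0.7907 × (83 − 156) = 98.279 → 98

(125, 103, 98)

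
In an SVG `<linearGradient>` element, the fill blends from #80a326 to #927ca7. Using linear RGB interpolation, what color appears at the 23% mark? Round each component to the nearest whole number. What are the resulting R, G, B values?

#80a326 → (128, 163, 38); #927ca7 → (146, 124, 167).
23% corresponds to t = 0.23.
R = 128 + 0.23 × (146 − 128) = 128 + 0.23 × 18 = 132.14 → 132
G = 163 + 0.23 × (124 − 163) = 163 + 0.23 × -39 = 154.03 → 154
B = 38 + 0.23 × (167 − 38) = 38 + 0.23 × 129 = 67.67 → 68

(132, 154, 68)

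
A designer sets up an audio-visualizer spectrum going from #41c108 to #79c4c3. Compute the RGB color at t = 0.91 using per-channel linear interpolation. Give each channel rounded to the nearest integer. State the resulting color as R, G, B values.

#41c108 → (65, 193, 8); #79c4c3 → (121, 196, 195).
R = 65 + 0.91 × (121 − 65) = 65 + 0.91 × 56 = 115.96 → 116
G = 193 + 0.91 × (196 − 193) = 193 + 0.91 × 3 = 195.73 → 196
B = 8 + 0.91 × (195 − 8) = 8 + 0.91 × 187 = 178.17 → 178

(116, 196, 178)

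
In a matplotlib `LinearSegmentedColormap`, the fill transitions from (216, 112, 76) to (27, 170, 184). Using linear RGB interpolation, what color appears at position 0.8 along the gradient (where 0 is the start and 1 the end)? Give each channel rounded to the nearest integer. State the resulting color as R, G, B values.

R = 216 + 0.8 × (27 − 216) = 216 + 0.8 × -189 = 64.8 → 65
G = 112 + 0.8 × (170 − 112) = 112 + 0.8 × 58 = 158.4 → 158
B = 76 + 0.8 × (184 − 76) = 76 + 0.8 × 108 = 162.4 → 162

(65, 158, 162)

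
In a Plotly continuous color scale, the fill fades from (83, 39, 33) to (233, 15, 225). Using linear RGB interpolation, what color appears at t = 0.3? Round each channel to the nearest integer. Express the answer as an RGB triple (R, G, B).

R = 83 + 0.3 × (233 − 83) = 83 + 0.3 × 150 = 128 → 128
G = 39 + 0.3 × (15 − 39) = 39 + 0.3 × -24 = 31.8 → 32
B = 33 + 0.3 × (225 − 33) = 33 + 0.3 × 192 = 90.6 → 91
So the blended color is (128, 32, 91), about #80205b.

(128, 32, 91)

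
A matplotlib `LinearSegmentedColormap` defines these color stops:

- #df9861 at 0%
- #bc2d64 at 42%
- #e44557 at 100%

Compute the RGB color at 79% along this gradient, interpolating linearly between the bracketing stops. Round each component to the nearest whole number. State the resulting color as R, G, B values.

(214, 60, 92)

79% lies between the 42% and 100% stops, so the local fraction is t = (79 − 42)/(100 − 42) = 37/58 ≈ 0.6379.
#bc2d64 → (188, 45, 100); #e44557 → (228, 69, 87).
R = 188 + 0.6379 × (228 − 188) = 213.516 → 214
G = 45 + 0.6379 × (69 − 45) = 60.31 → 60
B = 100 + 0.6379 × (87 − 100) = 91.707 → 92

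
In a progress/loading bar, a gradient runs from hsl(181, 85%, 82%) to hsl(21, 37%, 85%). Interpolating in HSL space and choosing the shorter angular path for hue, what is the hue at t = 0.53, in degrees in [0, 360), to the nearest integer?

96

Hue arc: Δh = 21 − 181 = -160° (|Δh| ≤ 180, already the shorter path).
H = 181 + 0.53 × (-160) = 96.2 → 96°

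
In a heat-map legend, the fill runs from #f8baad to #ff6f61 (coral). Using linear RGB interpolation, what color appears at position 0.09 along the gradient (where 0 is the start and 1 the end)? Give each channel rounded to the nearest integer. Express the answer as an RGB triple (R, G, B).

#f8baad → (248, 186, 173); #ff6f61 → (255, 111, 97).
R = 248 + 0.09 × (255 − 248) = 248 + 0.09 × 7 = 248.63 → 249
G = 186 + 0.09 × (111 − 186) = 186 + 0.09 × -75 = 179.25 → 179
B = 173 + 0.09 × (97 − 173) = 173 + 0.09 × -76 = 166.16 → 166

(249, 179, 166)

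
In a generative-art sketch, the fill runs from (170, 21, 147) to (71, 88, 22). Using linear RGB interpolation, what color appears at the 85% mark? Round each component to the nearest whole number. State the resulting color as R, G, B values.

(86, 78, 41)

85% corresponds to t = 0.85.
R = 170 + 0.85 × (71 − 170) = 170 + 0.85 × -99 = 85.85 → 86
G = 21 + 0.85 × (88 − 21) = 21 + 0.85 × 67 = 77.95 → 78
B = 147 + 0.85 × (22 − 147) = 147 + 0.85 × -125 = 40.75 → 41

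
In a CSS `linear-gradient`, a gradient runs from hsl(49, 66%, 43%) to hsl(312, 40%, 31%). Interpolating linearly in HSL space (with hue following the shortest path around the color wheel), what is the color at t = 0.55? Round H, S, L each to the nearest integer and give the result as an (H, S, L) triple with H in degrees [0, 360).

Hue: 312 − 49 = 263°, but |263| > 180 so the shorter arc goes the other way: Δh = 263 − 360 = -97°.
H = 49 + 0.55 × (-97) = -4.35 → -4 → -4 mod 360 = 356°
S = 66 + 0.55 × (40 − 66) = 51.7 → 52%
L = 43 + 0.55 × (31 − 43) = 36.4 → 36%

(356, 52, 36)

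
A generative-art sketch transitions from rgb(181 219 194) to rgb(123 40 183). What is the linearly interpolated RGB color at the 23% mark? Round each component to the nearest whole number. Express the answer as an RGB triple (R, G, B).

23% corresponds to t = 0.23.
R = 181 + 0.23 × (123 − 181) = 181 + 0.23 × -58 = 167.66 → 168
G = 219 + 0.23 × (40 − 219) = 219 + 0.23 × -179 = 177.83 → 178
B = 194 + 0.23 × (183 − 194) = 194 + 0.23 × -11 = 191.47 → 191

(168, 178, 191)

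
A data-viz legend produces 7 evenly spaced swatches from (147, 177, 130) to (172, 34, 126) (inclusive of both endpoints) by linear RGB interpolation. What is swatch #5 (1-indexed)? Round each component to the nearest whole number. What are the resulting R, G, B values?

With 7 swatches and endpoints inclusive, swatch 5 sits at t = (5 − 1)/(7 − 1) = 4/6 ≈ 0.6667.
R = 147 + 0.6667 × (172 − 147) = 163.667 → 164
G = 177 + 0.6667 × (34 − 177) = 81.662 → 82
B = 130 + 0.6667 × (126 − 130) = 127.333 → 127

(164, 82, 127)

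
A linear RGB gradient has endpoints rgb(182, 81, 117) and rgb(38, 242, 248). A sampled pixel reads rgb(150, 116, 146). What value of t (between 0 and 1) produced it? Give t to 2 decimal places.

Invert the lerp on the G channel (largest span, 161): t = (116 − 81) / (242 − 81) = 35/161 = 0.21739.
Check on R: (150 − 182)/(38 − 182) = 0.2222 ✓

0.22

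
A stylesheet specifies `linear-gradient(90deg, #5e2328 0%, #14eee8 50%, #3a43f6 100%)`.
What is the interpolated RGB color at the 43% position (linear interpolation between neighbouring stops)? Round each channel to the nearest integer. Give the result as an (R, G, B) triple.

43% lies between the 0% and 50% stops, so the local fraction is t = (43 − 0)/(50 − 0) = 43/50 ≈ 0.86.
#5e2328 → (94, 35, 40); #14eee8 → (20, 238, 232).
R = 94 + 0.86 × (20 − 94) = 30.36 → 30
G = 35 + 0.86 × (238 − 35) = 209.58 → 210
B = 40 + 0.86 × (232 − 40) = 205.12 → 205

(30, 210, 205)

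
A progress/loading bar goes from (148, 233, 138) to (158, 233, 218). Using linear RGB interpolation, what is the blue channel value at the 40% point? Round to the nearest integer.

B = 138 + 0.4 × (218 − 138) = 170 → 170

170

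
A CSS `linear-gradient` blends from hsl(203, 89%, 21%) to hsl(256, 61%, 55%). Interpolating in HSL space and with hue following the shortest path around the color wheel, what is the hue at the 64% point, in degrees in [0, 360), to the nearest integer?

237

Hue arc: Δh = 256 − 203 = 53° (|Δh| ≤ 180, already the shorter path).
H = 203 + 0.64 × (53) = 236.92 → 237°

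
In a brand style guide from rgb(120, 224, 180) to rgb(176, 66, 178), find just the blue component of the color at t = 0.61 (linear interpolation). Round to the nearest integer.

179

B = 180 + 0.61 × (178 − 180) = 178.78 → 179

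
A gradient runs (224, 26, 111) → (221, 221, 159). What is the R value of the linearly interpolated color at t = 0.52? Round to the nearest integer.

R = 224 + 0.52 × (221 − 224) = 222.44 → 222

222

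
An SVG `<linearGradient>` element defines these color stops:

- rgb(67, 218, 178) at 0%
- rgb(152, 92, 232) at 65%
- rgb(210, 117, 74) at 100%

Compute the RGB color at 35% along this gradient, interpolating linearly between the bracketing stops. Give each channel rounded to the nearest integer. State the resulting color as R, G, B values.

(113, 150, 207)

35% lies between the 0% and 65% stops, so the local fraction is t = (35 − 0)/(65 − 0) = 35/65 ≈ 0.5385.
R = 67 + 0.5385 × (152 − 67) = 112.773 → 113
G = 218 + 0.5385 × (92 − 218) = 150.149 → 150
B = 178 + 0.5385 × (232 − 178) = 207.079 → 207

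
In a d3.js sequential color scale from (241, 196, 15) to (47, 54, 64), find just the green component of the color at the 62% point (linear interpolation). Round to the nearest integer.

108

G = 196 + 0.62 × (54 − 196) = 107.96 → 108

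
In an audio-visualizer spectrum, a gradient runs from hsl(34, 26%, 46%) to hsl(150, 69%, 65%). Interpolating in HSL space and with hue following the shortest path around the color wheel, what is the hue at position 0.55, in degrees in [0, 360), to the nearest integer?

98

Hue arc: Δh = 150 − 34 = 116° (|Δh| ≤ 180, already the shorter path).
H = 34 + 0.55 × (116) = 97.8 → 98°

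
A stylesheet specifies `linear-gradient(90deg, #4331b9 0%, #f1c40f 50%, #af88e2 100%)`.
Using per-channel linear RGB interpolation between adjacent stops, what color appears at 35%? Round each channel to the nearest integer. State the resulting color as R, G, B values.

(189, 152, 66)

35% lies between the 0% and 50% stops, so the local fraction is t = (35 − 0)/(50 − 0) = 35/50 ≈ 0.7.
#4331b9 → (67, 49, 185); #f1c40f → (241, 196, 15).
R = 67 + 0.7 × (241 − 67) = 188.8 → 189
G = 49 + 0.7 × (196 − 49) = 151.9 → 152
B = 185 + 0.7 × (15 − 185) = 66 → 66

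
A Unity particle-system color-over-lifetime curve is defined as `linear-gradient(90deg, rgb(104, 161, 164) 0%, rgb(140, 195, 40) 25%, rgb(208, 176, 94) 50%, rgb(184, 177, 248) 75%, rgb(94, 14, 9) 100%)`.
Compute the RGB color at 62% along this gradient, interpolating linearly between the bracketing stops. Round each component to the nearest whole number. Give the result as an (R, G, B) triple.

62% lies between the 50% and 75% stops, so the local fraction is t = (62 − 50)/(75 − 50) = 12/25 ≈ 0.48.
R = 208 + 0.48 × (184 − 208) = 196.48 → 196
G = 176 + 0.48 × (177 − 176) = 176.48 → 176
B = 94 + 0.48 × (248 − 94) = 167.92 → 168

(196, 176, 168)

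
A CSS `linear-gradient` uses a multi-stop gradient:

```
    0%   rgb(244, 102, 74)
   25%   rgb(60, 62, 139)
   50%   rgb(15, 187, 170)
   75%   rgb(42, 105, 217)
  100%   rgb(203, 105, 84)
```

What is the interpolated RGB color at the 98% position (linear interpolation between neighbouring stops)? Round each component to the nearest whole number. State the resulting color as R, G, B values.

98% lies between the 75% and 100% stops, so the local fraction is t = (98 − 75)/(100 − 75) = 23/25 ≈ 0.92.
R = 42 + 0.92 × (203 − 42) = 190.12 → 190
G = 105 + 0.92 × (105 − 105) = 105 → 105
B = 217 + 0.92 × (84 − 217) = 94.64 → 95

(190, 105, 95)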